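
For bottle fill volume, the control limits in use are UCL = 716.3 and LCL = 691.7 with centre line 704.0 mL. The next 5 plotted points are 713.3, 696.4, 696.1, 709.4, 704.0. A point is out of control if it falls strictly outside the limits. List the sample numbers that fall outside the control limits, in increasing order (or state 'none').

none

All 5 points lie within [691.7, 716.3].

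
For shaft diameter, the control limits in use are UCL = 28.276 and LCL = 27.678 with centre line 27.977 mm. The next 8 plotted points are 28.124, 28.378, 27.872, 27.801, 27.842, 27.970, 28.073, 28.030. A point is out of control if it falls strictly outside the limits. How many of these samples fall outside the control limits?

Compare each point to [27.678, 28.276]: sample 2 = 28.378 > UCL.

1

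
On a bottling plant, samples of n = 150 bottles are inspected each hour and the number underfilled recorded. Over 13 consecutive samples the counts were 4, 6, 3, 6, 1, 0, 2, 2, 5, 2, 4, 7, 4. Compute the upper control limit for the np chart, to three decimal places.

p̄ = Σdᵢ / (k·n) = 46 / (13 × 150) = 0.02359
UCL = np̄ + 3·√(np̄(1−p̄)) = 3.5385 + 3 × √(3.5385×0.97641) = 3.5385 + 3 × 1.8588 = 9.1147

9.115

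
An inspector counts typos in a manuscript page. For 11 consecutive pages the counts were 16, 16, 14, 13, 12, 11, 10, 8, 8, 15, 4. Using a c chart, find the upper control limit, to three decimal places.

c̄ = (16 + 16 + 14 + 13 + 12 + 11 + 10 + 8 + 8 + 15 + 4) / 11 = 127 / 11 = 11.5455
UCL = c̄ + 3√c̄ = 11.5455 + 3 × √11.5455 = 11.5455 + 3 × 3.3979 = 21.7390

21.739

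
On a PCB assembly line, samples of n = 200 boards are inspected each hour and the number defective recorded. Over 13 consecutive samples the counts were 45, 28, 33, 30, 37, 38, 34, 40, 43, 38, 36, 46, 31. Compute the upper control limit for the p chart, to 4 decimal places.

0.2665

p̄ = Σdᵢ / (k·n) = 479 / (13 × 200) = 0.18423
UCL = p̄ + 3·√(p̄(1−p̄)/n) = 0.18423 + 3 × √(0.18423×0.81577/200) = 0.18423 + 3 × 0.02741 = 0.26647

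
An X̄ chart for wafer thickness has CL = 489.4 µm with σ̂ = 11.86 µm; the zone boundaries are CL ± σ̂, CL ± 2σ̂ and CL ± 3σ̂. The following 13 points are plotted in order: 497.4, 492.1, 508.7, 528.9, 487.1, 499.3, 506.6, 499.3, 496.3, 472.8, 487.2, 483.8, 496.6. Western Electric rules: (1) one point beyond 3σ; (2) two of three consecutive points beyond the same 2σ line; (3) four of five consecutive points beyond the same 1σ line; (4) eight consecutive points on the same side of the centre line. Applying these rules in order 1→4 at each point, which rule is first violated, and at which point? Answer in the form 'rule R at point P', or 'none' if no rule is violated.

Zone of each point (C = within 1σ̂, B = 1σ̂–2σ̂, A = 2σ̂–3σ̂, * = beyond 3σ̂; sign = side of CL): 1:+C, 2:+C, 3:+B, 4:+*, 5:-C, 6:+C, 7:+B, 8:+C, 9:+C, 10:-B, 11:-C, 12:-C, 13:+C
Rule 1 (one point beyond the 3σ limits) is satisfied at point 4.

rule 1 at point 4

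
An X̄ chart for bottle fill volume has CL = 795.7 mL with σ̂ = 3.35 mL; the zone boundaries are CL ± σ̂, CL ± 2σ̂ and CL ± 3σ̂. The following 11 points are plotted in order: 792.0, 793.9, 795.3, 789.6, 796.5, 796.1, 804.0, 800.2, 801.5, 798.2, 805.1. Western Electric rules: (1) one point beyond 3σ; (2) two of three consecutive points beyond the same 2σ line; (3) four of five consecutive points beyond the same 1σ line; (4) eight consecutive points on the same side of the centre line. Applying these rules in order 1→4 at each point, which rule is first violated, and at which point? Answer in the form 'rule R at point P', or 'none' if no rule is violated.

rule 3 at point 11

Zone of each point (C = within 1σ̂, B = 1σ̂–2σ̂, A = 2σ̂–3σ̂, * = beyond 3σ̂; sign = side of CL): 1:-B, 2:-C, 3:-C, 4:-B, 5:+C, 6:+C, 7:+A, 8:+B, 9:+B, 10:+C, 11:+A
Rule 3 (four of five consecutive points beyond the same 1σ limit) is satisfied at point 11.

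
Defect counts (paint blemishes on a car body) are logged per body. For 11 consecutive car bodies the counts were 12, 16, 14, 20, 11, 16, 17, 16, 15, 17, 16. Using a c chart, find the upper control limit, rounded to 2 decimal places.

27.25

c̄ = (12 + 16 + 14 + 20 + 11 + 16 + 17 + 16 + 15 + 17 + 16) / 11 = 170 / 11 = 15.4545
UCL = c̄ + 3√c̄ = 15.4545 + 3 × √15.4545 = 15.4545 + 3 × 3.9312 = 27.2482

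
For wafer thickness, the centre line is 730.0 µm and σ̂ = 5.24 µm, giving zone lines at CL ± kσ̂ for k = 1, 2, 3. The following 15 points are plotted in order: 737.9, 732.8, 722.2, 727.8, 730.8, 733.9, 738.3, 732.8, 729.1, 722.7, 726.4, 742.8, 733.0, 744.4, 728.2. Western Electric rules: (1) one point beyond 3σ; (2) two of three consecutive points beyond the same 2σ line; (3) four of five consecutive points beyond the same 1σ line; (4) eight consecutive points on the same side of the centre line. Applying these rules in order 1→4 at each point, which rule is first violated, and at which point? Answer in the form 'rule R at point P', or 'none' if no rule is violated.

Zone of each point (C = within 1σ̂, B = 1σ̂–2σ̂, A = 2σ̂–3σ̂, * = beyond 3σ̂; sign = side of CL): 1:+B, 2:+C, 3:-B, 4:-C, 5:+C, 6:+C, 7:+B, 8:+C, 9:-C, 10:-B, 11:-C, 12:+A, 13:+C, 14:+A, 15:-C
Rule 2 (two of three consecutive points beyond the same 2σ limit) is satisfied at point 14.

rule 2 at point 14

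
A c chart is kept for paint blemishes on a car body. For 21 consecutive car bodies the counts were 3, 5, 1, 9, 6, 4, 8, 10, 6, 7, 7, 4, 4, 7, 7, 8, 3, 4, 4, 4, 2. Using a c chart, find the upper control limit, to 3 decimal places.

12.340

c̄ = (3 + 5 + 1 + 9 + 6 + 4 + 8 + 10 + 6 + 7 + 7 + 4 + 4 + 7 + 7 + 8 + 3 + 4 + 4 + 4 + 2) / 21 = 113 / 21 = 5.3810
UCL = c̄ + 3√c̄ = 5.3810 + 3 × √5.3810 = 5.3810 + 3 × 2.3197 = 12.3400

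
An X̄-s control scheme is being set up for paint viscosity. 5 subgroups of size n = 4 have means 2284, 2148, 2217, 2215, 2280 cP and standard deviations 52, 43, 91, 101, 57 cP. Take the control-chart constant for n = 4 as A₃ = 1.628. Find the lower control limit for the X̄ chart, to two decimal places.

X̄̄ = (2284 + 2148 + 2217 + 2215 + 2280) / 5 = 2228.8000
s̄ = (52 + 43 + 91 + 101 + 57) / 5 = 68.8000
LCL = X̄̄ − A₃·s̄ = 2228.8000 − 1.628 × 68.8000 = 2116.7936

2116.79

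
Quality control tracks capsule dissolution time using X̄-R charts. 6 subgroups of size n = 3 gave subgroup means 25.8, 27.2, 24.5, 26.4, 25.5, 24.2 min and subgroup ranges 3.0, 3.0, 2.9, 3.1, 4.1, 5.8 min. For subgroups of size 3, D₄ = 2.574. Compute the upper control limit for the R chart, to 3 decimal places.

R̄ = (3.0 + 3.0 + 2.9 + 3.1 + 4.1 + 5.8) / 6 = 21.9000 / 6 = 3.6500
UCL_R = D₄·R̄ = 2.574 × 3.6500 = 9.3951

9.395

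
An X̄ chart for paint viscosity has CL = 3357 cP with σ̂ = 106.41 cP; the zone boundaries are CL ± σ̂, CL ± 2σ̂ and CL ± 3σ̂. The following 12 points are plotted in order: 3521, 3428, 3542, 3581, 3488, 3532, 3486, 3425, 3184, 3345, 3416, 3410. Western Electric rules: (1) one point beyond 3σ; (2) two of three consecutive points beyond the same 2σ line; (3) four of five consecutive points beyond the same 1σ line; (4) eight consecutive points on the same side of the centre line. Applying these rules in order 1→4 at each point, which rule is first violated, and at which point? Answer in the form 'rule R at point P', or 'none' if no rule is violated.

rule 3 at point 5

Zone of each point (C = within 1σ̂, B = 1σ̂–2σ̂, A = 2σ̂–3σ̂, * = beyond 3σ̂; sign = side of CL): 1:+B, 2:+C, 3:+B, 4:+A, 5:+B, 6:+B, 7:+B, 8:+C, 9:-B, 10:-C, 11:+C, 12:+C
Rule 3 (four of five consecutive points beyond the same 1σ limit) is satisfied at point 5.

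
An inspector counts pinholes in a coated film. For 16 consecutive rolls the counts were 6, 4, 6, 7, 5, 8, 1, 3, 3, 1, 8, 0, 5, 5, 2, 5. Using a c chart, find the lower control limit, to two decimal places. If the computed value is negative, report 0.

c̄ = (6 + 4 + 6 + 7 + 5 + 8 + 1 + 3 + 3 + 1 + 8 + 0 + 5 + 5 + 2 + 5) / 16 = 69 / 16 = 4.3125
LCL = c̄ − 3√c̄ = 4.3125 − 3 × 2.0767 = -1.9175 → 0 (cannot be negative)

0.00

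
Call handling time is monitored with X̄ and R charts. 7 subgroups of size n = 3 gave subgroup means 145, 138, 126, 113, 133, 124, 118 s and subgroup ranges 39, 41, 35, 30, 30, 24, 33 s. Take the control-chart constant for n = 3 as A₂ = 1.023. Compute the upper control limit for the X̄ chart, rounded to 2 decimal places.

X̄̄ = (145 + 138 + 126 + 113 + 133 + 124 + 118) / 7 = 897.0000 / 7 = 128.1429
R̄ = (39 + 41 + 35 + 30 + 30 + 24 + 33) / 7 = 232.0000 / 7 = 33.1429
UCL = X̄̄ + A₂·R̄ = 128.1429 + 1.023 × 33.1429 = 162.0480

162.05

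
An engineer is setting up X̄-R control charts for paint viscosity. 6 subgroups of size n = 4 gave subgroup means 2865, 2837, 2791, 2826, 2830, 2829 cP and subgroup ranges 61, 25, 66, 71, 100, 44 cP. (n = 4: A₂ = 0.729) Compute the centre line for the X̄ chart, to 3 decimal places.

X̄̄ = (2865 + 2837 + 2791 + 2826 + 2830 + 2829) / 6 = 16978.0000 / 6 = 2829.6667
CL = X̄̄ = 2829.6667

2829.667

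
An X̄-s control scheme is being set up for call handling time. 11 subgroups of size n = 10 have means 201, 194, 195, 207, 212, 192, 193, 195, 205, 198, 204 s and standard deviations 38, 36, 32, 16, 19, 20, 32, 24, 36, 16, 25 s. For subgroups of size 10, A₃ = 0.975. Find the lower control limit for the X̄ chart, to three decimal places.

X̄̄ = (201 + 194 + 195 + 207 + 212 + 192 + 193 + 195 + 205 + 198 + 204) / 11 = 199.6364
s̄ = (38 + 36 + 32 + 16 + 19 + 20 + 32 + 24 + 36 + 16 + 25) / 11 = 26.7273
LCL = X̄̄ − A₃·s̄ = 199.6364 − 0.975 × 26.7273 = 173.5773

173.577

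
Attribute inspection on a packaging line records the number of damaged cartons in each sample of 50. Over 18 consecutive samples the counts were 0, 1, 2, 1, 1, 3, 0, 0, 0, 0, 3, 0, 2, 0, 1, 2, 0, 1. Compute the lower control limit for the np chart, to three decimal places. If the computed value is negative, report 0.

p̄ = Σdᵢ / (k·n) = 17 / (18 × 50) = 0.01889
LCL = np̄ − 3·√(np̄(1−p̄)) = 0.9444 − 3 × 0.9626 = -1.9434 → 0 (negative, so LCL = 0)

0.000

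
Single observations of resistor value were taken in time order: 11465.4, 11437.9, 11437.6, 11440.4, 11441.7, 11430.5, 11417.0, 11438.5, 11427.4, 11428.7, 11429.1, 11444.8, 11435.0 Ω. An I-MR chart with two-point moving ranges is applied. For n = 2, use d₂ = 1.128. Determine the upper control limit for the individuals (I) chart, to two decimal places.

11462.26

X̄ = (11465.4 + 11437.9 + 11437.6 + 11440.4 + 11441.7 + 11430.5 + 11417.0 + 11438.5 + 11427.4 + 11428.7 + 11429.1 + 11444.8 + 11435.0) / 13 = 11436.4615
Moving ranges: 27.5, 0.3, 2.8, 1.3, 11.2, 13.5, 21.5, 11.1, 1.3, 0.4, 15.7, 9.8; M̄R̄ = 116.4000 / 12 = 9.7000
UCL = X̄ + 3·M̄R̄/d₂ = 11436.4615 + 3 × 9.7000 / 1.128 = 11462.2594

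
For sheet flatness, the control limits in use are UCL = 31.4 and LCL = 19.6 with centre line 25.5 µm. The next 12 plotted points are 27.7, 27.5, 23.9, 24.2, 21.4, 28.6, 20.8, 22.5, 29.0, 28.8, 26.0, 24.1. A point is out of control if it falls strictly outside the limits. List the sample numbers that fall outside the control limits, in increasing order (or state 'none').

none

All 12 points lie within [19.6, 31.4].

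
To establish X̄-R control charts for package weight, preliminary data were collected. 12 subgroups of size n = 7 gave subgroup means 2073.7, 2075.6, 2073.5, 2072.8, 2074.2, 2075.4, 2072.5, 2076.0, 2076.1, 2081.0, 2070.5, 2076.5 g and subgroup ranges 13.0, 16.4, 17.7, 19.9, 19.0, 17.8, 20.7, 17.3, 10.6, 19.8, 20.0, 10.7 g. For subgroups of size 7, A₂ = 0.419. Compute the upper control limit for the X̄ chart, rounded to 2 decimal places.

2081.90

X̄̄ = (2073.7 + 2075.6 + 2073.5 + 2072.8 + 2074.2 + 2075.4 + 2072.5 + 2076.0 + 2076.1 + 2081.0 + 2070.5 + 2076.5) / 12 = 24897.8000 / 12 = 2074.8167
R̄ = (13.0 + 16.4 + 17.7 + 19.9 + 19.0 + 17.8 + 20.7 + 17.3 + 10.6 + 19.8 + 20.0 + 10.7) / 12 = 202.9000 / 12 = 16.9083
UCL = X̄̄ + A₂·R̄ = 2074.8167 + 0.419 × 16.9083 = 2081.9013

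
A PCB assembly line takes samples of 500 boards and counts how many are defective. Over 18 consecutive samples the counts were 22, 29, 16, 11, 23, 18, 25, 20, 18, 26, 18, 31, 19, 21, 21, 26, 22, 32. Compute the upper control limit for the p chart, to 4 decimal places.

p̄ = Σdᵢ / (k·n) = 398 / (18 × 500) = 0.04422
UCL = p̄ + 3·√(p̄(1−p̄)/n) = 0.04422 + 3 × √(0.04422×0.95578/500) = 0.04422 + 3 × 0.00919 = 0.07180

0.0718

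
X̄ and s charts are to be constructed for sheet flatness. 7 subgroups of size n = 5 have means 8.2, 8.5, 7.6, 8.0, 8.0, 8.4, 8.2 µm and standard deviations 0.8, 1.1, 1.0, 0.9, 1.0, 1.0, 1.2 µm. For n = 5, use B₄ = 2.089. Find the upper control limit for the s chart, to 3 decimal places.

2.089

s̄ = (0.8 + 1.1 + 1.0 + 0.9 + 1.0 + 1.0 + 1.2) / 7 = 1.0000
UCL_s = B₄·s̄ = 2.089 × 1.0000 = 2.0890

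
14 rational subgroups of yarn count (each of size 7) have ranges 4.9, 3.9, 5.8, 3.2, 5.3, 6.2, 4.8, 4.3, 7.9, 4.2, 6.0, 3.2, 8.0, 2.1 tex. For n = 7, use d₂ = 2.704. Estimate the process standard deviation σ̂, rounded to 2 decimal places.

1.84

R̄ = (4.9 + 3.9 + 5.8 + 3.2 + 5.3 + 6.2 + 4.8 + 4.3 + 7.9 + 4.2 + 6.0 + 3.2 + 8.0 + 2.1) / 14 = 4.9857
σ̂ = R̄ / d₂ = 4.9857 / 2.704 = 1.8438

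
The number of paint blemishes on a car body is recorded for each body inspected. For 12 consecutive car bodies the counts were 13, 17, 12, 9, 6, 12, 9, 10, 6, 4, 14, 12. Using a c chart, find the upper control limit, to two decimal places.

c̄ = (13 + 17 + 12 + 9 + 6 + 12 + 9 + 10 + 6 + 4 + 14 + 12) / 12 = 124 / 12 = 10.3333
UCL = c̄ + 3√c̄ = 10.3333 + 3 × √10.3333 = 10.3333 + 3 × 3.2146 = 19.9770

19.98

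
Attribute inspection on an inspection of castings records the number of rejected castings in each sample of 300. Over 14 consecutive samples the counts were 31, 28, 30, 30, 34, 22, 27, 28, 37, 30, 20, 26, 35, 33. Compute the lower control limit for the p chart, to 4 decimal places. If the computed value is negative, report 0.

p̄ = Σdᵢ / (k·n) = 411 / (14 × 300) = 0.09786
LCL = p̄ − 3·√(p̄(1−p̄)/n) = 0.09786 − 3 × 0.01715 = 0.04639

0.0464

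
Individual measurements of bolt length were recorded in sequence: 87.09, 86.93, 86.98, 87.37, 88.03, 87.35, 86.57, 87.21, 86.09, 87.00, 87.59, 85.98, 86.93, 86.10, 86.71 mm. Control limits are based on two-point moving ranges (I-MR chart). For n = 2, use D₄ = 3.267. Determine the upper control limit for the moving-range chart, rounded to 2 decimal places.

2.33

Moving ranges: 0.16, 0.05, 0.39, 0.66, 0.68, 0.78, 0.64, 1.12, 0.91, 0.59, 1.61, 0.95, 0.83, 0.61; M̄R̄ = 9.9800 / 14 = 0.7129
UCL_MR = D₄·M̄R̄ = 3.267 × 0.7129 = 2.3289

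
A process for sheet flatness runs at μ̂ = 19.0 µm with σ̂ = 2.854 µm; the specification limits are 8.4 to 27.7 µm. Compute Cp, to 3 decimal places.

1.127

Cp = (USL − LSL) / (6σ̂) = (27.7 − 8.4) / (6 × 2.854) = 19.3000 / 17.1240 = 1.1271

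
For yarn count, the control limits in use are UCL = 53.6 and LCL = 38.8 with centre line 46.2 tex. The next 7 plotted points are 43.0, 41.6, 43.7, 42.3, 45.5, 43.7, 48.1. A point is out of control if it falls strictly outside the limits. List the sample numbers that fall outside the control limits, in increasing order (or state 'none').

none

All 7 points lie within [38.8, 53.6].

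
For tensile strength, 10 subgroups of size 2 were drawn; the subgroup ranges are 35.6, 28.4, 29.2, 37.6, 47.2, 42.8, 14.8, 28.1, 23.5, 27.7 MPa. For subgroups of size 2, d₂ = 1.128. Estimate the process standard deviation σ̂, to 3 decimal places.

27.917

R̄ = (35.6 + 28.4 + 29.2 + 37.6 + 47.2 + 42.8 + 14.8 + 28.1 + 23.5 + 27.7) / 10 = 31.4900
σ̂ = R̄ / d₂ = 31.4900 / 1.128 = 27.9167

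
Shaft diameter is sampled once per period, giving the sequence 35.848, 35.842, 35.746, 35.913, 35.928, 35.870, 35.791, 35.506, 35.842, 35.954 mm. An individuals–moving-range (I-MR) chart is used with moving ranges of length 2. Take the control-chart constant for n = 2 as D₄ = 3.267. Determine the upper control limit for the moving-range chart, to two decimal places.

Moving ranges: 0.006, 0.096, 0.167, 0.015, 0.058, 0.079, 0.285, 0.336, 0.112; M̄R̄ = 1.1540 / 9 = 0.1282
UCL_MR = D₄·M̄R̄ = 3.267 × 0.1282 = 0.4189

0.42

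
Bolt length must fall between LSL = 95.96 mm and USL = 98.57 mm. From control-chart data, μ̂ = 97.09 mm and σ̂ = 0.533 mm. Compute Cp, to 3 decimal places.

0.816

Cp = (USL − LSL) / (6σ̂) = (98.57 − 95.96) / (6 × 0.533) = 2.6100 / 3.1980 = 0.8161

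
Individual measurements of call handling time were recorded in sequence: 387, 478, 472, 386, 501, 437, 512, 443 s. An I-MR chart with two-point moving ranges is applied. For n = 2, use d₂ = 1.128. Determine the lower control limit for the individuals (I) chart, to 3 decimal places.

259.751

X̄ = (387 + 478 + 472 + 386 + 501 + 437 + 512 + 443) / 8 = 452.0000
Moving ranges: 91, 6, 86, 115, 64, 75, 69; M̄R̄ = 506.0000 / 7 = 72.2857
LCL = X̄ − 3·M̄R̄/d₂ = 452.0000 − 3 × 72.2857 / 1.128 = 259.7508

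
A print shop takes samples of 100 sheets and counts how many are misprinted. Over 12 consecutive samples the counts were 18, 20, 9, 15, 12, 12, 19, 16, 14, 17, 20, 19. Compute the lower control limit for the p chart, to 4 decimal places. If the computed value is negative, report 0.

p̄ = Σdᵢ / (k·n) = 191 / (12 × 100) = 0.15917
LCL = p̄ − 3·√(p̄(1−p̄)/n) = 0.15917 − 3 × 0.03658 = 0.04942

0.0494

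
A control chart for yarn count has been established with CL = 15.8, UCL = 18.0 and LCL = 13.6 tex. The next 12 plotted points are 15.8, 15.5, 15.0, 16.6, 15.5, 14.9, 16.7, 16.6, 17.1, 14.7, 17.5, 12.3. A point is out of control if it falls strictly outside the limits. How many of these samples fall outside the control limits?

1

Compare each point to [13.6, 18.0]: sample 12 = 12.3 < LCL.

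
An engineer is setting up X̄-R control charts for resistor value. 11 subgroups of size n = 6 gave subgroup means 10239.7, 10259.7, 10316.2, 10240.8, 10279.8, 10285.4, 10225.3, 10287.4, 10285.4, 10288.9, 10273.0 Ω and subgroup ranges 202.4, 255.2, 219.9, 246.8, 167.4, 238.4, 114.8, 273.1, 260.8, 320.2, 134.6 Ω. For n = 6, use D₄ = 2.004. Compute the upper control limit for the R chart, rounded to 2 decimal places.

443.36

R̄ = (202.4 + 255.2 + 219.9 + 246.8 + 167.4 + 238.4 + 114.8 + 273.1 + 260.8 + 320.2 + 134.6) / 11 = 2433.6000 / 11 = 221.2364
UCL_R = D₄·R̄ = 2.004 × 221.2364 = 443.3577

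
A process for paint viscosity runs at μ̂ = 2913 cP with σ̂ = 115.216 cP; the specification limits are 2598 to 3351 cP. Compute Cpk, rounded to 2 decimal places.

Cpu = (USL − μ̂) / (3σ̂) = (3351 − 2913) / (3 × 115.216) = 1.2672; Cpl = (μ̂ − LSL) / (3σ̂) = (2913 − 2598) / (3 × 115.216) = 0.9113; Cpk = min(Cpu, Cpl) = 0.9113

0.91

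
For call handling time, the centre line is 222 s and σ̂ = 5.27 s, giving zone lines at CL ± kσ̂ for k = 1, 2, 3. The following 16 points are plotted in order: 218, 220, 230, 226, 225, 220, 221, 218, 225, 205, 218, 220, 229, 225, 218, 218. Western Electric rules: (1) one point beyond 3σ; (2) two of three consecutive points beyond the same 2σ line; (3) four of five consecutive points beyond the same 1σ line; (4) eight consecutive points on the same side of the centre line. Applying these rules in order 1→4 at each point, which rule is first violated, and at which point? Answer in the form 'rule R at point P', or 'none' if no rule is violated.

Zone of each point (C = within 1σ̂, B = 1σ̂–2σ̂, A = 2σ̂–3σ̂, * = beyond 3σ̂; sign = side of CL): 1:-C, 2:-C, 3:+B, 4:+C, 5:+C, 6:-C, 7:-C, 8:-C, 9:+C, 10:-*, 11:-C, 12:-C, 13:+B, 14:+C, 15:-C, 16:-C
Rule 1 (one point beyond the 3σ limits) is satisfied at point 10.

rule 1 at point 10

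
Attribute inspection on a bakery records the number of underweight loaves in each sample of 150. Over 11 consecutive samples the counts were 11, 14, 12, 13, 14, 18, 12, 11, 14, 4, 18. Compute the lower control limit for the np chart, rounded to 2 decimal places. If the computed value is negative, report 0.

p̄ = Σdᵢ / (k·n) = 141 / (11 × 150) = 0.08545
LCL = np̄ − 3·√(np̄(1−p̄)) = 12.8182 − 3 × 3.4239 = 2.5466

2.55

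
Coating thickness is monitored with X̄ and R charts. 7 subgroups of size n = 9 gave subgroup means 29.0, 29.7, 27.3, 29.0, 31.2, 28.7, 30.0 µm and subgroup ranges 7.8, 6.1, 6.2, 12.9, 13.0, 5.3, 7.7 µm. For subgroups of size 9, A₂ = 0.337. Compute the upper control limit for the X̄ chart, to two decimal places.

32.11

X̄̄ = (29.0 + 29.7 + 27.3 + 29.0 + 31.2 + 28.7 + 30.0) / 7 = 204.9000 / 7 = 29.2714
R̄ = (7.8 + 6.1 + 6.2 + 12.9 + 13.0 + 5.3 + 7.7) / 7 = 59.0000 / 7 = 8.4286
UCL = X̄̄ + A₂·R̄ = 29.2714 + 0.337 × 8.4286 = 32.1119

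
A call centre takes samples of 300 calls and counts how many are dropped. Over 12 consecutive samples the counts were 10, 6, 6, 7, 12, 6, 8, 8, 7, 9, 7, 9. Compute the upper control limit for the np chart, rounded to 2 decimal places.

16.25

p̄ = Σdᵢ / (k·n) = 95 / (12 × 300) = 0.02639
UCL = np̄ + 3·√(np̄(1−p̄)) = 7.9167 + 3 × √(7.9167×0.97361) = 7.9167 + 3 × 2.7763 = 16.2455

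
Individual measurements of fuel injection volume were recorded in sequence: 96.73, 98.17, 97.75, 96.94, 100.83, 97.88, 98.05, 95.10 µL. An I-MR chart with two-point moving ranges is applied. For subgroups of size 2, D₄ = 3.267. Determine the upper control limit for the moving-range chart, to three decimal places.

Moving ranges: 1.44, 0.42, 0.81, 3.89, 2.95, 0.17, 2.95; M̄R̄ = 12.6300 / 7 = 1.8043
UCL_MR = D₄·M̄R̄ = 3.267 × 1.8043 = 5.8946

5.895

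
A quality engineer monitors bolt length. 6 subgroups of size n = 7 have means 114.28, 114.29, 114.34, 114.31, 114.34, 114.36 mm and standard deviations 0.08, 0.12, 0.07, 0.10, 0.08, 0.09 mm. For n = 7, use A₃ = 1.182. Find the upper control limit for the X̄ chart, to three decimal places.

114.426

X̄̄ = (114.28 + 114.29 + 114.34 + 114.31 + 114.34 + 114.36) / 6 = 114.3200
s̄ = (0.08 + 0.12 + 0.07 + 0.10 + 0.08 + 0.09) / 6 = 0.0900
UCL = X̄̄ + A₃·s̄ = 114.3200 + 1.182 × 0.0900 = 114.4264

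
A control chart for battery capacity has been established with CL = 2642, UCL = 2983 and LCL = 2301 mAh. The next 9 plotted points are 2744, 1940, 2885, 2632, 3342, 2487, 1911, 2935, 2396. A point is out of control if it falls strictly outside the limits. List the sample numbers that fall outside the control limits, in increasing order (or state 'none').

2, 5, 7

Compare each point to [2301, 2983]: sample 2 = 1940 < LCL; sample 5 = 3342 > UCL; sample 7 = 1911 < LCL.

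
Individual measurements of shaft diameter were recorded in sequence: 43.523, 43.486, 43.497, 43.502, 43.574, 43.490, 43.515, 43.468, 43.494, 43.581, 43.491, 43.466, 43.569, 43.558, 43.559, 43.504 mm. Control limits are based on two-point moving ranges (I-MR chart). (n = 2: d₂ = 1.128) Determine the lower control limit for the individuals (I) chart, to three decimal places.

43.397

X̄ = (43.523 + 43.486 + 43.497 + 43.502 + 43.574 + 43.490 + 43.515 + 43.468 + 43.494 + 43.581 + 43.491 + 43.466 + 43.569 + 43.558 + 43.559 + 43.504) / 16 = 43.5173
Moving ranges: 0.037, 0.011, 0.005, 0.072, 0.084, 0.025, 0.047, 0.026, 0.087, 0.090, 0.025, 0.103, 0.011, 0.001, 0.055; M̄R̄ = 0.6790 / 15 = 0.0453
LCL = X̄ − 3·M̄R̄/d₂ = 43.5173 − 3 × 0.0453 / 1.128 = 43.3969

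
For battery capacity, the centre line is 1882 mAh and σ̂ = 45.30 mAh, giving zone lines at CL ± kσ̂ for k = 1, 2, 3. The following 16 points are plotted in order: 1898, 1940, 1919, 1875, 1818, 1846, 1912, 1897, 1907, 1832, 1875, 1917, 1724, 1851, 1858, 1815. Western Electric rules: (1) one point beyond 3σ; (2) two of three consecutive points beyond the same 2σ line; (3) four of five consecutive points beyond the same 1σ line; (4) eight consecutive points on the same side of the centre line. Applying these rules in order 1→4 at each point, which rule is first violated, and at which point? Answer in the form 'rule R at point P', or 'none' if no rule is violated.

rule 1 at point 13

Zone of each point (C = within 1σ̂, B = 1σ̂–2σ̂, A = 2σ̂–3σ̂, * = beyond 3σ̂; sign = side of CL): 1:+C, 2:+B, 3:+C, 4:-C, 5:-B, 6:-C, 7:+C, 8:+C, 9:+C, 10:-B, 11:-C, 12:+C, 13:-*, 14:-C, 15:-C, 16:-B
Rule 1 (one point beyond the 3σ limits) is satisfied at point 13.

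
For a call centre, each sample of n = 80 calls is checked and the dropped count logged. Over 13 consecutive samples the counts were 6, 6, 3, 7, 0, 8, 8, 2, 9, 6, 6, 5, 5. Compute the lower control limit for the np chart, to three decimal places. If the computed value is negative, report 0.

p̄ = Σdᵢ / (k·n) = 71 / (13 × 80) = 0.06827
LCL = np̄ − 3·√(np̄(1−p̄)) = 5.4615 − 3 × 2.2558 = -1.3059 → 0 (negative, so LCL = 0)

0.000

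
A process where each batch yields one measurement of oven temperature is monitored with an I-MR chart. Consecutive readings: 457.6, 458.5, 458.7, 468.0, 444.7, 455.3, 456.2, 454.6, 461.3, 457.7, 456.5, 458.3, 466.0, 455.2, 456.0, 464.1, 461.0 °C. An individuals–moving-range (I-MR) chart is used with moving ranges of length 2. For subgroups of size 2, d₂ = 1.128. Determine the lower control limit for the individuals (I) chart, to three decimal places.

X̄ = (457.6 + 458.5 + 458.7 + 468.0 + 444.7 + 455.3 + 456.2 + 454.6 + 461.3 + 457.7 + 456.5 + 458.3 + 466.0 + 455.2 + 456.0 + 464.1 + 461.0) / 17 = 458.2176
Moving ranges: 0.9, 0.2, 9.3, 23.3, 10.6, 0.9, 1.6, 6.7, 3.6, 1.2, 1.8, 7.7, 10.8, 0.8, 8.1, 3.1; M̄R̄ = 90.6000 / 16 = 5.6625
LCL = X̄ − 3·M̄R̄/d₂ = 458.2176 − 3 × 5.6625 / 1.128 = 443.1578

443.158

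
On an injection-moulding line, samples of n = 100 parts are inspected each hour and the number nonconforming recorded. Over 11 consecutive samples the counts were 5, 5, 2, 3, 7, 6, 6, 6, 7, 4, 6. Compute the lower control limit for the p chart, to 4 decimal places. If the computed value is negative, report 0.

p̄ = Σdᵢ / (k·n) = 57 / (11 × 100) = 0.05182
LCL = p̄ − 3·√(p̄(1−p̄)/n) = 0.05182 − 3 × 0.02217 = -0.01468 → 0 (negative, so LCL = 0)

0.0000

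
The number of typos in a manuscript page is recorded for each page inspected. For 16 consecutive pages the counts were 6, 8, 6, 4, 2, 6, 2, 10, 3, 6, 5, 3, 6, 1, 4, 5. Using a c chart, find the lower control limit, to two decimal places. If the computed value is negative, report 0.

c̄ = (6 + 8 + 6 + 4 + 2 + 6 + 2 + 10 + 3 + 6 + 5 + 3 + 6 + 1 + 4 + 5) / 16 = 77 / 16 = 4.8125
LCL = c̄ − 3√c̄ = 4.8125 − 3 × 2.1937 = -1.7687 → 0 (cannot be negative)

0.00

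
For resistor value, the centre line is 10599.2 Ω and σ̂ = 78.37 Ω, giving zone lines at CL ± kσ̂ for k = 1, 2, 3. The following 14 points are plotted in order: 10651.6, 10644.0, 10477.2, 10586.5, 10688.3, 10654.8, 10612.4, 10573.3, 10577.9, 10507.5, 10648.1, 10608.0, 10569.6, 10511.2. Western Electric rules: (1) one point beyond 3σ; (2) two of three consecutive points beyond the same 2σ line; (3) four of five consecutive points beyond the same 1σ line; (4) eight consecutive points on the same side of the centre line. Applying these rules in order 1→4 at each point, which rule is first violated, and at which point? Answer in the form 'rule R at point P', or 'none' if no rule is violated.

Zone of each point (C = within 1σ̂, B = 1σ̂–2σ̂, A = 2σ̂–3σ̂, * = beyond 3σ̂; sign = side of CL): 1:+C, 2:+C, 3:-B, 4:-C, 5:+B, 6:+C, 7:+C, 8:-C, 9:-C, 10:-B, 11:+C, 12:+C, 13:-C, 14:-B
No rule fires across all 14 points.

none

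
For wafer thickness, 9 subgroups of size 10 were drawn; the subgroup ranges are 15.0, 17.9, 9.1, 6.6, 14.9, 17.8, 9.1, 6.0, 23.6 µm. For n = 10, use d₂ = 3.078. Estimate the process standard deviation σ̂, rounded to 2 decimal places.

R̄ = (15.0 + 17.9 + 9.1 + 6.6 + 14.9 + 17.8 + 9.1 + 6.0 + 23.6) / 9 = 13.3333
σ̂ = R̄ / d₂ = 13.3333 / 3.078 = 4.3318

4.33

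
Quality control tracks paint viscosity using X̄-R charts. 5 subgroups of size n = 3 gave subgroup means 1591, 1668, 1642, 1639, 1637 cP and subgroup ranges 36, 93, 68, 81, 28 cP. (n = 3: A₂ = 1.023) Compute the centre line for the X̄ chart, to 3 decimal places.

1635.400

X̄̄ = (1591 + 1668 + 1642 + 1639 + 1637) / 5 = 8177.0000 / 5 = 1635.4000
CL = X̄̄ = 1635.4000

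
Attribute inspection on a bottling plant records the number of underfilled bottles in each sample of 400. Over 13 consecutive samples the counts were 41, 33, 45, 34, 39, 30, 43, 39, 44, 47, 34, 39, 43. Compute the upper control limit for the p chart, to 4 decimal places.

0.1429

p̄ = Σdᵢ / (k·n) = 511 / (13 × 400) = 0.09827
UCL = p̄ + 3·√(p̄(1−p̄)/n) = 0.09827 + 3 × √(0.09827×0.90173/400) = 0.09827 + 3 × 0.01488 = 0.14292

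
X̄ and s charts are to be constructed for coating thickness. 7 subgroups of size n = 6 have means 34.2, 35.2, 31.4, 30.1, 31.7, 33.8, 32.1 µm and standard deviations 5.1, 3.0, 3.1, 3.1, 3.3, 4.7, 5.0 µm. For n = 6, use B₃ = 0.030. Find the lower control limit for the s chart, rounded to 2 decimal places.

s̄ = (5.1 + 3.0 + 3.1 + 3.1 + 3.3 + 4.7 + 5.0) / 7 = 3.9000
LCL_s = B₃·s̄ = 0.030 × 3.9000 = 0.1170

0.12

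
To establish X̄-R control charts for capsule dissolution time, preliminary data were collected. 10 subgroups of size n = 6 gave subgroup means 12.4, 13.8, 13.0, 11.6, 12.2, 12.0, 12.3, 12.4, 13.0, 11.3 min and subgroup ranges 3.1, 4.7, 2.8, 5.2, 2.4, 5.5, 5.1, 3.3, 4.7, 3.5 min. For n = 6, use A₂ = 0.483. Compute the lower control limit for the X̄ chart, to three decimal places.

10.454

X̄̄ = (12.4 + 13.8 + 13.0 + 11.6 + 12.2 + 12.0 + 12.3 + 12.4 + 13.0 + 11.3) / 10 = 124.0000 / 10 = 12.4000
R̄ = (3.1 + 4.7 + 2.8 + 5.2 + 2.4 + 5.5 + 5.1 + 3.3 + 4.7 + 3.5) / 10 = 40.3000 / 10 = 4.0300
LCL = X̄̄ − A₂·R̄ = 12.4000 − 0.483 × 4.0300 = 10.4535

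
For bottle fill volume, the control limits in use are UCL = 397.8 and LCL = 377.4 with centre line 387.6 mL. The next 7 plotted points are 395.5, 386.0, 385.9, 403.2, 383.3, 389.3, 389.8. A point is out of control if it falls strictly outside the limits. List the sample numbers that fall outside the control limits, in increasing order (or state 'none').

4

Compare each point to [377.4, 397.8]: sample 4 = 403.2 > UCL.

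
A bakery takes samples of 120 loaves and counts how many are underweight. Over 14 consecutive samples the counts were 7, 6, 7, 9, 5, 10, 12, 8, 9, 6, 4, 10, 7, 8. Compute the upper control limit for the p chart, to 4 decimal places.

0.1315

p̄ = Σdᵢ / (k·n) = 108 / (14 × 120) = 0.06429
UCL = p̄ + 3·√(p̄(1−p̄)/n) = 0.06429 + 3 × √(0.06429×0.93571/120) = 0.06429 + 3 × 0.02239 = 0.13145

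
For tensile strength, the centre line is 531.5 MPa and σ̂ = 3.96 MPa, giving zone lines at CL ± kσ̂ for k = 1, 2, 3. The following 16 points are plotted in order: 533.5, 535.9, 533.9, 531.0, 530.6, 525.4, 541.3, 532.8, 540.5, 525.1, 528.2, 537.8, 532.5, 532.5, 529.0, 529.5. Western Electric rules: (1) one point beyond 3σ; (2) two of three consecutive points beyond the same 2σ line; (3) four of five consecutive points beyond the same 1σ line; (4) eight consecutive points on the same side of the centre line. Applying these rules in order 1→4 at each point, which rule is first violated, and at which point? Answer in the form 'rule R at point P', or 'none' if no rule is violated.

Zone of each point (C = within 1σ̂, B = 1σ̂–2σ̂, A = 2σ̂–3σ̂, * = beyond 3σ̂; sign = side of CL): 1:+C, 2:+B, 3:+C, 4:-C, 5:-C, 6:-B, 7:+A, 8:+C, 9:+A, 10:-B, 11:-C, 12:+B, 13:+C, 14:+C, 15:-C, 16:-C
Rule 2 (two of three consecutive points beyond the same 2σ limit) is satisfied at point 9.

rule 2 at point 9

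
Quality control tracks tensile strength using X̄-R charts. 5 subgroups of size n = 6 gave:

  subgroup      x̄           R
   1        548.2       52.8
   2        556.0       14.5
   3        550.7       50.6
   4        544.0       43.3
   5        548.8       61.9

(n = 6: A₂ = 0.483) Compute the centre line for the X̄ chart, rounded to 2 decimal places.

549.54

X̄̄ = (548.2 + 556.0 + 550.7 + 544.0 + 548.8) / 5 = 2747.7000 / 5 = 549.5400
CL = X̄̄ = 549.5400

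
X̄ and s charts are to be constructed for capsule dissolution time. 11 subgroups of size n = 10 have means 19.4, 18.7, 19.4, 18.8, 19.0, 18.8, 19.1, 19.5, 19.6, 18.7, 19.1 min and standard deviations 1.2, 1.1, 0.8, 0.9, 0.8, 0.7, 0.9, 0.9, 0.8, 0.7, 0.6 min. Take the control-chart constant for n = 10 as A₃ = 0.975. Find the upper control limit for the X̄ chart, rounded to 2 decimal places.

X̄̄ = (19.4 + 18.7 + 19.4 + 18.8 + 19.0 + 18.8 + 19.1 + 19.5 + 19.6 + 18.7 + 19.1) / 11 = 19.1000
s̄ = (1.2 + 1.1 + 0.8 + 0.9 + 0.8 + 0.7 + 0.9 + 0.9 + 0.8 + 0.7 + 0.6) / 11 = 0.8545
UCL = X̄̄ + A₃·s̄ = 19.1000 + 0.975 × 0.8545 = 19.9332

19.93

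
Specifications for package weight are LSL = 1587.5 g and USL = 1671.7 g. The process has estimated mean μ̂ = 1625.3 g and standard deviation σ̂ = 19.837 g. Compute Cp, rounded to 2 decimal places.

Cp = (USL − LSL) / (6σ̂) = (1671.7 − 1587.5) / (6 × 19.837) = 84.2000 / 119.0220 = 0.7074

0.71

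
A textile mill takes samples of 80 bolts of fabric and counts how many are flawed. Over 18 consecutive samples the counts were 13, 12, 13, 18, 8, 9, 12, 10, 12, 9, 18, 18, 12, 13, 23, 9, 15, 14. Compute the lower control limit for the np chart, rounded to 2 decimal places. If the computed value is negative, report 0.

3.26

p̄ = Σdᵢ / (k·n) = 238 / (18 × 80) = 0.16528
LCL = np̄ − 3·√(np̄(1−p̄)) = 13.2222 − 3 × 3.3222 = 3.2557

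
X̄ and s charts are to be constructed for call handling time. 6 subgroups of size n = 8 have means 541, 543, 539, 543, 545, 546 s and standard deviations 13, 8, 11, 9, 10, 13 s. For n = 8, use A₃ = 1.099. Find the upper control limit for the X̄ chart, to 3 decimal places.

554.556

X̄̄ = (541 + 543 + 539 + 543 + 545 + 546) / 6 = 542.8333
s̄ = (13 + 8 + 11 + 9 + 10 + 13) / 6 = 10.6667
UCL = X̄̄ + A₃·s̄ = 542.8333 + 1.099 × 10.6667 = 554.5560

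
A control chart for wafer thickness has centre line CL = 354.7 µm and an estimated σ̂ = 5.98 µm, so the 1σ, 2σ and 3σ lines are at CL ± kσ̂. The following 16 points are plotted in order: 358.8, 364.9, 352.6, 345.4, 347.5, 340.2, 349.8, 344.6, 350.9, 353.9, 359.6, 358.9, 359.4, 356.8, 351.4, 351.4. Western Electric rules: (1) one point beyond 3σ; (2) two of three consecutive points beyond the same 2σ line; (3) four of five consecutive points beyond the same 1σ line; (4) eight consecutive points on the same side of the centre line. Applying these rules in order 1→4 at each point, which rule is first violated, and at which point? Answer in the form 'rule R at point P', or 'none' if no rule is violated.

rule 3 at point 8

Zone of each point (C = within 1σ̂, B = 1σ̂–2σ̂, A = 2σ̂–3σ̂, * = beyond 3σ̂; sign = side of CL): 1:+C, 2:+B, 3:-C, 4:-B, 5:-B, 6:-A, 7:-C, 8:-B, 9:-C, 10:-C, 11:+C, 12:+C, 13:+C, 14:+C, 15:-C, 16:-C
Rule 3 (four of five consecutive points beyond the same 1σ limit) is satisfied at point 8.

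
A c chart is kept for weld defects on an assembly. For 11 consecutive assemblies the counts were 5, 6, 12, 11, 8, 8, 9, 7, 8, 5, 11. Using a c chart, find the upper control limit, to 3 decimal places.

c̄ = (5 + 6 + 12 + 11 + 8 + 8 + 9 + 7 + 8 + 5 + 11) / 11 = 90 / 11 = 8.1818
UCL = c̄ + 3√c̄ = 8.1818 + 3 × √8.1818 = 8.1818 + 3 × 2.8604 = 16.7630

16.763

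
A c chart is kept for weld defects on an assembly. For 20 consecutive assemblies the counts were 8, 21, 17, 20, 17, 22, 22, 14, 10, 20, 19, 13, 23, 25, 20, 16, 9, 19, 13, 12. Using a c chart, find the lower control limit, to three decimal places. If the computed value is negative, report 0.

4.631

c̄ = (8 + 21 + 17 + 20 + 17 + 22 + 22 + 14 + 10 + 20 + 19 + 13 + 23 + 25 + 20 + 16 + 9 + 19 + 13 + 12) / 20 = 340 / 20 = 17.0000
LCL = c̄ − 3√c̄ = 17.0000 − 3 × 4.1231 = 4.6307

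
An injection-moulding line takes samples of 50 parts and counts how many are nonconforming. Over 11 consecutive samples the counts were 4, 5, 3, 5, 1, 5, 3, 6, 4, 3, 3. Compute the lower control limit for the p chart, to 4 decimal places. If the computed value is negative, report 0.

p̄ = Σdᵢ / (k·n) = 42 / (11 × 50) = 0.07636
LCL = p̄ − 3·√(p̄(1−p̄)/n) = 0.07636 − 3 × 0.03756 = -0.03631 → 0 (negative, so LCL = 0)

0.0000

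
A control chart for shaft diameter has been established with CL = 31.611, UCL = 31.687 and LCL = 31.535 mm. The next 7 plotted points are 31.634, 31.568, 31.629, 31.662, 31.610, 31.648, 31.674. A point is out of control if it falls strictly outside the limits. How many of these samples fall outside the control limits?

0

All 7 points lie within [31.535, 31.687].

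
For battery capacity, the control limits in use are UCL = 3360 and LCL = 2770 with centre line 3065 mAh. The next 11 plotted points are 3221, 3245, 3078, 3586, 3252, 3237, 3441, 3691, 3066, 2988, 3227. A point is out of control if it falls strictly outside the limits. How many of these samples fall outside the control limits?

3

Compare each point to [2770, 3360]: sample 4 = 3586 > UCL; sample 7 = 3441 > UCL; sample 8 = 3691 > UCL.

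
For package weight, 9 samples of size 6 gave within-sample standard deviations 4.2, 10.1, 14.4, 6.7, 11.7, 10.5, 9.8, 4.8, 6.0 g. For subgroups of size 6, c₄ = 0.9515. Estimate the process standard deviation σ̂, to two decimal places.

9.13

s̄ = (4.2 + 10.1 + 14.4 + 6.7 + 11.7 + 10.5 + 9.8 + 4.8 + 6.0) / 9 = 8.6889
σ̂ = s̄ / c₄ = 8.6889 / 0.9515 = 9.1318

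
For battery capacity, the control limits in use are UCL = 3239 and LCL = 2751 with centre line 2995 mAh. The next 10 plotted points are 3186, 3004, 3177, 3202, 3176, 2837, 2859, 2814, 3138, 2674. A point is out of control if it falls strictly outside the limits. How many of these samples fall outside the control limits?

1

Compare each point to [2751, 3239]: sample 10 = 2674 < LCL.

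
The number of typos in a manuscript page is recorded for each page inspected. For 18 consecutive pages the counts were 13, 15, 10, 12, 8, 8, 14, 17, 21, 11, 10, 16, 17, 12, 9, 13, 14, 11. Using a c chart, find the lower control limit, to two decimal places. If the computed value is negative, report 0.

2.09

c̄ = (13 + 15 + 10 + 12 + 8 + 8 + 14 + 17 + 21 + 11 + 10 + 16 + 17 + 12 + 9 + 13 + 14 + 11) / 18 = 231 / 18 = 12.8333
LCL = c̄ − 3√c̄ = 12.8333 − 3 × 3.5824 = 2.0862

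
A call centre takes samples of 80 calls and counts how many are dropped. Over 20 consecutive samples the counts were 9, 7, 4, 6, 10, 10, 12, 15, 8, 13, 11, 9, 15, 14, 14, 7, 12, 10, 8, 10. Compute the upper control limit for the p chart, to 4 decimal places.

0.2394

p̄ = Σdᵢ / (k·n) = 204 / (20 × 80) = 0.12750
UCL = p̄ + 3·√(p̄(1−p̄)/n) = 0.12750 + 3 × √(0.12750×0.87250/80) = 0.12750 + 3 × 0.03729 = 0.23937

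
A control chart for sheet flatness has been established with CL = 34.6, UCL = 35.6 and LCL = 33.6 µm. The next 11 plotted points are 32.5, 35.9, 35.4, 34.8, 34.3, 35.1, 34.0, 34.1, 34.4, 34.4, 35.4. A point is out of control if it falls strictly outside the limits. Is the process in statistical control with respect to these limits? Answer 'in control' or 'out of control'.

out of control

Compare each point to [33.6, 35.6]: sample 1 = 32.5 < LCL; sample 2 = 35.9 > UCL.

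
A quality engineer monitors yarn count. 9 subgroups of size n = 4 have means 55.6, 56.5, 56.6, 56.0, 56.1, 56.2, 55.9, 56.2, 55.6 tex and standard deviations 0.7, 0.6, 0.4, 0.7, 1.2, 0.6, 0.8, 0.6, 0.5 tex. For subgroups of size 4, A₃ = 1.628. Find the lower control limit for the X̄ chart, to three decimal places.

X̄̄ = (55.6 + 56.5 + 56.6 + 56.0 + 56.1 + 56.2 + 55.9 + 56.2 + 55.6) / 9 = 56.0778
s̄ = (0.7 + 0.6 + 0.4 + 0.7 + 1.2 + 0.6 + 0.8 + 0.6 + 0.5) / 9 = 0.6778
LCL = X̄̄ − A₃·s̄ = 56.0778 − 1.628 × 0.6778 = 54.9744

54.974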